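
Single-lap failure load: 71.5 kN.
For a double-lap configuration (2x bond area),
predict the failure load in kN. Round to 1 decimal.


Failure load = 71.5 * 2 = 143.0 kN

143.0


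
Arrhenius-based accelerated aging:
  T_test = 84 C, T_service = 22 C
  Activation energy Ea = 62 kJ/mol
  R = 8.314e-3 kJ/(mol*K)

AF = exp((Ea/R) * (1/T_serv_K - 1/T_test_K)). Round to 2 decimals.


T_test_K = 357.15, T_serv_K = 295.15
AF = exp((62/8.314e-3) * (1/295.15 - 1/357.15))
= 80.33

80.33


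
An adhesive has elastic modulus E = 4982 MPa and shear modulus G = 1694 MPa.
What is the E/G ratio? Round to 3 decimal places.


E/G = 4982 / 1694 = 2.941

2.941


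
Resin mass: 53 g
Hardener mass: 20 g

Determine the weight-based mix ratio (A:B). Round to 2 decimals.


Ratio = 53 / 20 = 2.65

2.65


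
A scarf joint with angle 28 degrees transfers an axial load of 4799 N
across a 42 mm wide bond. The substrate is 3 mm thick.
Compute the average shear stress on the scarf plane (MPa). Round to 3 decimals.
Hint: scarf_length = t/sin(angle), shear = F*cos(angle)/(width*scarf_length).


scarf_length = 3 / sin(28 deg) = 6.3902 mm
cos(28 deg) = 0.882948
shear stress = 4799 * 0.882948 / (42 * 6.3902)
= 15.788 MPa

15.788


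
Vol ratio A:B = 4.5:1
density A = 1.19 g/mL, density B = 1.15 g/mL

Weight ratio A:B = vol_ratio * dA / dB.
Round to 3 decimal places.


Weight ratio = 4.5 * 1.19 / 1.15
= 4.657

4.657


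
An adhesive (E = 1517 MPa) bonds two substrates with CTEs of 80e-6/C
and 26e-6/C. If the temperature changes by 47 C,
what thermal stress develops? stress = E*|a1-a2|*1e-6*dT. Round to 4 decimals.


Stress = 1517 * |80 - 26| * 1e-6 * 47
= 3.8501 MPa

3.8501


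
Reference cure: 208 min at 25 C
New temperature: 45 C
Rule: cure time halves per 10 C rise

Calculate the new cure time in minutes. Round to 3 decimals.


factor = 2^((45-25)/10) = 4.0000
t_new = 208 / 4.0000 = 52.000 min

52.000


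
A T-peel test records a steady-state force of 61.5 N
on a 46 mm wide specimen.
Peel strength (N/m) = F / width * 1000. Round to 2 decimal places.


Peel strength = 61.5 / 46 * 1000
= 1336.96 N/m

1336.96


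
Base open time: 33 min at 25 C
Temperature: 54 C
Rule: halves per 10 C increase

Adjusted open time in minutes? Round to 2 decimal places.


Acceleration = 2^((54-25)/10) = 7.4643
Open time = 33 / 7.4643 = 4.42 min

4.42


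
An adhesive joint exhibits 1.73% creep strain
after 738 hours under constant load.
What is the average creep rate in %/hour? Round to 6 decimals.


Creep rate = strain / time
= 1.73 / 738
= 0.002344 %/h

0.002344


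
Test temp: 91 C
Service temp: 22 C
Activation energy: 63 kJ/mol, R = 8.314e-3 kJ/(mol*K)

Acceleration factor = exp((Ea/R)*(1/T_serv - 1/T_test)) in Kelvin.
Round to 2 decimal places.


AF = exp((63/0.008314)*(1/295.15 - 1/364.15))
= 129.63

129.63


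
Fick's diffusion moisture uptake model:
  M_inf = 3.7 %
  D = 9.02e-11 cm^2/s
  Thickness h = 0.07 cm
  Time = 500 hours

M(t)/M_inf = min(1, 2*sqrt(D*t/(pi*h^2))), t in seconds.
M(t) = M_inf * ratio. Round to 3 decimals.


t_sec = 500 * 3600 = 1800000
ratio = 2*sqrt(9.02e-11*1800000/(pi*0.07^2))
= min(1, 0.205398)
= 0.205398
M(t) = 3.7 * 0.205398 = 0.760 %

0.760


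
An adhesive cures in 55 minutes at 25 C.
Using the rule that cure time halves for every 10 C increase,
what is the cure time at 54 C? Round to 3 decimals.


Factor = 2^((54 - 25) / 10) = 7.4643
Cure time = 55 / 7.4643
= 7.368 minutes

7.368


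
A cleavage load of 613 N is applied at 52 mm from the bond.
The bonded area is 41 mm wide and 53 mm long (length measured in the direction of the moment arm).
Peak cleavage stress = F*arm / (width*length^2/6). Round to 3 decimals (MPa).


Moment = 613 * 52 = 31876 N*mm
Section modulus = 41 * 2809 / 6 = 115169 / 6 mm^3
Stress = 31876 / (115169 / 6) = 191256 / 115169
= 1.661 MPa

1.661


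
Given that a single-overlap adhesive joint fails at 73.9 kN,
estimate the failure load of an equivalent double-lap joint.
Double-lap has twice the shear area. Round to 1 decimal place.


Double-lap factor = 2
Expected load = 73.9 * 2 = 147.8 kN

147.8


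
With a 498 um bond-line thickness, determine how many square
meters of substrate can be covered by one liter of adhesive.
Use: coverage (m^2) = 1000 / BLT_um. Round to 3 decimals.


Coverage = 1000 / 498 = 2.008 m^2

2.008


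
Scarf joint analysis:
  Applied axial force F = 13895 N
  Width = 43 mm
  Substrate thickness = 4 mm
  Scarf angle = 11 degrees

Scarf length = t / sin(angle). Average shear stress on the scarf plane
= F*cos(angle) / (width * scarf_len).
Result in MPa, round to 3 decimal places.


Scarf length = 4 / sin(11 deg) = 20.9634 mm
cos(11 deg) = 0.981627
Shear = 13895 * 0.981627 / (43 * 20.9634)
= 15.131 MPa

15.131


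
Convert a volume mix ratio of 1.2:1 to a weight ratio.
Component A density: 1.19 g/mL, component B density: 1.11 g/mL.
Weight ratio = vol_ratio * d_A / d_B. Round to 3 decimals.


= 1.2 * 1.19 / 1.11 = 1.286

1.286


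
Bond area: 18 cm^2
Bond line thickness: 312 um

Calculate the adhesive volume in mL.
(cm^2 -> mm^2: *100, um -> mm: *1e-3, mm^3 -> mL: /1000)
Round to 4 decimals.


V = 18*100 * 312*1e-3 / 1000
= 0.5616 mL

0.5616


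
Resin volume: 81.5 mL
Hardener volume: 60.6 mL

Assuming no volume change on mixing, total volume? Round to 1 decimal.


V_total = 81.5 + 60.6 = 142.1 mL

142.1


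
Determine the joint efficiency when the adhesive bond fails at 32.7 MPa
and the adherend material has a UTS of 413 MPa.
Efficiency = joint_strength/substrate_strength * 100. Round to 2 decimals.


Joint efficiency = 32.7 / 413 * 100
= 7.92%

7.92


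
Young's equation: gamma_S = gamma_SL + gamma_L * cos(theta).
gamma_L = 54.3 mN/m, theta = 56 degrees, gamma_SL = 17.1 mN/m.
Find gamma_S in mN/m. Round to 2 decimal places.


cos(56 deg) = 0.559193
gamma_S = 17.1 + 54.3 * 0.559193
= 47.46 mN/m

47.46


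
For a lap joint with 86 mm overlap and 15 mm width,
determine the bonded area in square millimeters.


Area = 86 * 15 = 1290 mm^2

1290


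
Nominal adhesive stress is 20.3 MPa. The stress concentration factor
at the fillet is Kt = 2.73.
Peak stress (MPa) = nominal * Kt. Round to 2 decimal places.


Peak = 20.3 * 2.73 = 55.42 MPa

55.42


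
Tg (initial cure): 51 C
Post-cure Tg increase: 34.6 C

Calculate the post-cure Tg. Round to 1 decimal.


Post-cure Tg = 51 + 34.6 = 85.6 C

85.6


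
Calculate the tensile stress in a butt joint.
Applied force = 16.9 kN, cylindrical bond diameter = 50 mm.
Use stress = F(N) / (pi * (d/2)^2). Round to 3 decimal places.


A = pi * 25.0^2 = 1963.4954 mm^2
sigma = 16900.0 / 1963.4954 = 8.607 MPa

8.607


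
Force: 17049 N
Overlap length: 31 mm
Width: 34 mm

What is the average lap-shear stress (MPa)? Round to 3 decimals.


Average shear stress = F / (overlap * width)
= 17049 / (31 * 34)
= 16.176 MPa

16.176


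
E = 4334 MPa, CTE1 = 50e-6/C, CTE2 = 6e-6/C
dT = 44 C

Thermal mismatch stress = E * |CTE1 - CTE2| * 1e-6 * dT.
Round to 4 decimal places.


= 4334 * 44e-6 * 44
= 8.3906 MPa

8.3906


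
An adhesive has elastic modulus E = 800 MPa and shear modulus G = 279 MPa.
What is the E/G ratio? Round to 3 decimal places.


E/G = 800 / 279 = 2.867

2.867


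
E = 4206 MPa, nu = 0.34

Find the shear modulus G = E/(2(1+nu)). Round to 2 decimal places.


G = 4206 / (2 * 1.34)
= 1569.40 MPa

1569.40


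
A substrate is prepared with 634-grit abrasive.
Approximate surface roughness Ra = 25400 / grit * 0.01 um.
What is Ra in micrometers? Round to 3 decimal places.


Ra = 25400 / 634 * 0.01 = 0.401 um

0.401


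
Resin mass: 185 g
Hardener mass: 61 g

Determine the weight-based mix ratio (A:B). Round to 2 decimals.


Ratio = 185 / 61 = 3.03

3.03


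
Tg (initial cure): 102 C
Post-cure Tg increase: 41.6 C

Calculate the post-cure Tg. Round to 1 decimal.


Post-cure Tg = 102 + 41.6 = 143.6 C

143.6


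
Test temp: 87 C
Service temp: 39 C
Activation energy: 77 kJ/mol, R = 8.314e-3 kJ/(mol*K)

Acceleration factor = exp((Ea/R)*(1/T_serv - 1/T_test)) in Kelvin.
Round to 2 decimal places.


AF = exp((77/0.008314)*(1/312.15 - 1/360.15))
= 52.16

52.16


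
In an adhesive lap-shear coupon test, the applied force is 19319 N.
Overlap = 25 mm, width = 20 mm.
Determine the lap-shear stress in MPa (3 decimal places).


stress = F / (overlap * width)
= 19319 / (25 * 20)
= 38.638 MPa

38.638


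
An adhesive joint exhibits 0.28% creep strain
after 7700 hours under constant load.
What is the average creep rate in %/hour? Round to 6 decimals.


Creep rate = strain / time
= 0.28 / 7700
= 0.000036 %/h

0.000036


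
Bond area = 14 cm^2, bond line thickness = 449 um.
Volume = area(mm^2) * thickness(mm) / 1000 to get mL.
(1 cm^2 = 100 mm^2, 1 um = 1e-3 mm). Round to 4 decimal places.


area_mm2 = 14 * 100 = 1400
blt_mm = 449 * 1e-3 = 0.449
vol_mm3 = 1400 * 0.449 = 628.6
vol_mL = 628.6 / 1000 = 0.6286 mL

0.6286


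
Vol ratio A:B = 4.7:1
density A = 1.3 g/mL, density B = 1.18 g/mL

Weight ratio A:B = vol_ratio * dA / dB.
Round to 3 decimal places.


Weight ratio = 4.7 * 1.3 / 1.18
= 5.178

5.178


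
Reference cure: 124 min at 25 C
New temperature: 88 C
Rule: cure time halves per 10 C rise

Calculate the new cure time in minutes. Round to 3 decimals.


factor = 2^((88-25)/10) = 78.7932
t_new = 124 / 78.7932 = 1.574 min

1.574


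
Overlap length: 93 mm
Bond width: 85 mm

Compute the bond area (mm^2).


Bond area = 93 * 85 = 7905 mm^2

7905


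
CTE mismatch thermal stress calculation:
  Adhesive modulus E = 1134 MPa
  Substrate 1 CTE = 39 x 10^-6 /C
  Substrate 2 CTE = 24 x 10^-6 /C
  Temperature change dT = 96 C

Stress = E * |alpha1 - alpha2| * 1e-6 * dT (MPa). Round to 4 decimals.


delta_alpha = |39 - 24| = 15 x 10^-6/C
Stress = 1134 * 15e-6 * 96
= 1.6330 MPa

1.6330


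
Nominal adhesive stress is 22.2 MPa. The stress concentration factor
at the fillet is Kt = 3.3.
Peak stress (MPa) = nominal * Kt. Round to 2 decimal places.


Peak = 22.2 * 3.3 = 73.26 MPa

73.26


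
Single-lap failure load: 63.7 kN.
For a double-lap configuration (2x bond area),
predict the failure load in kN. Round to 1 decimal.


Failure load = 63.7 * 2 = 127.4 kN

127.4


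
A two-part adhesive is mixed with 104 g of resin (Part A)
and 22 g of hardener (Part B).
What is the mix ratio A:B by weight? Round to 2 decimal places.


Mix ratio = mass_A / mass_B
= 104 / 22
= 4.73

4.73


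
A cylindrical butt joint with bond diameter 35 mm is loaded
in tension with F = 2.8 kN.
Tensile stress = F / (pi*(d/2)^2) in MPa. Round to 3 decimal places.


Area = pi * (35/2)^2 = 962.1128 mm^2
Stress = 2.8*1000 / 962.1128
= 2.910 MPa

2.910


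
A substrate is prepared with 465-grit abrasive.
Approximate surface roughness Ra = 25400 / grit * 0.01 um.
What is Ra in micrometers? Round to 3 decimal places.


Ra = 25400 / 465 * 0.01 = 0.546 um

0.546


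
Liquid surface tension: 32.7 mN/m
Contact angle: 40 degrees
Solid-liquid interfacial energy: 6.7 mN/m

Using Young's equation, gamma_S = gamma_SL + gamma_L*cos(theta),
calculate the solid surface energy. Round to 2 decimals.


gamma_S = 6.7 + 32.7 * cos(40)
= 31.75 mN/m

31.75


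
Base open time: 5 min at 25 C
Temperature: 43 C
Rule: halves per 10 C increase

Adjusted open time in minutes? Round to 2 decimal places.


Acceleration = 2^((43-25)/10) = 3.4822
Open time = 5 / 3.4822 = 1.44 min

1.44


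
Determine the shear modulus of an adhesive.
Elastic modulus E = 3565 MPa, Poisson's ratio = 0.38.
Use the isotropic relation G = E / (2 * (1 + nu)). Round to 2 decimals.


G = 3565 / (2*(1+0.38)) = 3565 / 2.76
= 1291.67 MPa

1291.67


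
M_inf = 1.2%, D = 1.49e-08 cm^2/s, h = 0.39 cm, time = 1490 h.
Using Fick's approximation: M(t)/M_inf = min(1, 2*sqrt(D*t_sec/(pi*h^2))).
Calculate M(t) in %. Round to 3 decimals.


t = 5364000 s
ratio = min(1, 2*sqrt(1.49e-08*5364000/(pi*0.1521)))
= 0.817952
M(t) = 1.2 * 0.817952 = 0.982%

0.982


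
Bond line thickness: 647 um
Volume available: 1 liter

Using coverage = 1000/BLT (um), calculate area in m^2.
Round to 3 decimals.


1 L = 1e6 mm^3, thickness = 647 um = 0.647 mm
Area = 1e6 / 0.647 mm^2 = (1e6 / 0.647) / 1e6 m^2 = 1000 / 647 m^2
= 1.546 m^2

1.546


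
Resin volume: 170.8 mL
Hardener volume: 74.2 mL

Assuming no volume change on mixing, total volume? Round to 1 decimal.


V_total = 170.8 + 74.2 = 245.0 mL

245.0


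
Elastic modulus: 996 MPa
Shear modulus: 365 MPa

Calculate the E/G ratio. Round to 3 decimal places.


E / G = 996 / 365 = 2.729

2.729


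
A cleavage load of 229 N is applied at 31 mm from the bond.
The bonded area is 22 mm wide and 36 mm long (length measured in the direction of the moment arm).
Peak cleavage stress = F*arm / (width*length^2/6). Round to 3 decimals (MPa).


Moment = 229 * 31 = 7099 N*mm
Section modulus = 22 * 1296 / 6 = 28512 / 6 mm^3
Stress = 7099 / (28512 / 6) = 42594 / 28512
= 1.494 MPa

1.494


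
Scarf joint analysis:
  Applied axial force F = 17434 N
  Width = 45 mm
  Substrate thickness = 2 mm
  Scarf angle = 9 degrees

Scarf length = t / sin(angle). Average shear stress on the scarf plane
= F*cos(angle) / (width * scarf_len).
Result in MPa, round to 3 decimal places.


Scarf length = 2 / sin(9 deg) = 12.7849 mm
cos(9 deg) = 0.987688
Shear = 17434 * 0.987688 / (45 * 12.7849)
= 29.930 MPa

29.930


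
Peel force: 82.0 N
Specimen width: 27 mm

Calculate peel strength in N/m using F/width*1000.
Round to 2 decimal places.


Peel strength = 82.0 / 27 * 1000 = 3037.04 N/m

3037.04


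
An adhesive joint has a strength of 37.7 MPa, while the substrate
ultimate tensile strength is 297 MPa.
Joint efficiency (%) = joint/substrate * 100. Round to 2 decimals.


Efficiency = 37.7 / 297 * 100
= 12.69%

12.69


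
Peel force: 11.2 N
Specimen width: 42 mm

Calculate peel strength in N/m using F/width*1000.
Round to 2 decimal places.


Peel strength = 11.2 / 42 * 1000 = 266.67 N/m

266.67


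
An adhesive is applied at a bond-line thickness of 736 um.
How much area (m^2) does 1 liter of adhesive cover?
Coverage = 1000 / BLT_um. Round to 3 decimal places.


Coverage = 1000 / 736 = 1.359 m^2

1.359


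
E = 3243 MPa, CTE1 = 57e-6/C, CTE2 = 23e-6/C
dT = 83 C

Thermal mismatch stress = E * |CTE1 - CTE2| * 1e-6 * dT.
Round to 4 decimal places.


= 3243 * 34e-6 * 83
= 9.1517 MPa

9.1517


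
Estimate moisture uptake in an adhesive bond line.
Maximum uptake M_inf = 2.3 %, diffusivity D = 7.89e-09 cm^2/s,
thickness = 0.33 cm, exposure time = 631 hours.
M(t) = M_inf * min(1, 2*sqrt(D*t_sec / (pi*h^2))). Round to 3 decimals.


Convert time: 631 h = 2271600 s
ratio = min(1, 2*sqrt(7.89e-09*2271600/(pi*0.33^2)))
= 0.457768
M(t) = 2.3 * 0.457768 = 1.053%

1.053


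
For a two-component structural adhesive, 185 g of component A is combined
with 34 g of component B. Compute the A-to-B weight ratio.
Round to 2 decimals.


Weight ratio A:B = 185 / 34
= 5.44

5.44


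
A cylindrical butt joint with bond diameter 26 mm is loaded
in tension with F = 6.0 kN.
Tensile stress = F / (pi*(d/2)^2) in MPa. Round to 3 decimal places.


Area = pi * (26/2)^2 = 530.9292 mm^2
Stress = 6.0*1000 / 530.9292
= 11.301 MPa

11.301


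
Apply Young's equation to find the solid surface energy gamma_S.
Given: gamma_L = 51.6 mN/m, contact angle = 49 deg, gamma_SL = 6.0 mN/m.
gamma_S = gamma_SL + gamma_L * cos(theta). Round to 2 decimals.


theta_rad = 49 * pi/180 = 0.855211
gamma_S = 6.0 + 51.6 * cos(0.855211)
= 39.85 mN/m

39.85


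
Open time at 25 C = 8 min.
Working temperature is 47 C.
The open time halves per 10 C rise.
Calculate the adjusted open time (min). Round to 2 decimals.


factor = 2^((47 - 25) / 10) = 4.5948
ot = 8 / 4.5948 = 1.74 min

1.74


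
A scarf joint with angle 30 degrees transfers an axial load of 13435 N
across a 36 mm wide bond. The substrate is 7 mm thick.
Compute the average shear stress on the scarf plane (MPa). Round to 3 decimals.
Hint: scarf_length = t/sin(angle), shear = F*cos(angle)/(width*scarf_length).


scarf_length = 7 / sin(30 deg) = 14.0000 mm
cos(30 deg) = 0.866025
shear stress = 13435 * 0.866025 / (36 * 14.0000)
= 23.085 MPa

23.085


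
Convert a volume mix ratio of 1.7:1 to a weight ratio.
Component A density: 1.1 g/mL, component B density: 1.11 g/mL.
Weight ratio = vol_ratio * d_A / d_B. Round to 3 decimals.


= 1.7 * 1.1 / 1.11 = 1.685

1.685


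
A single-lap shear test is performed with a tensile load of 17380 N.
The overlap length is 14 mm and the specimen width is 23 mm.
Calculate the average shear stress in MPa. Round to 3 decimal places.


Shear stress = F / (overlap * width)
= 17380 / (14 * 23)
= 17380 / 322
= 53.975 MPa

53.975


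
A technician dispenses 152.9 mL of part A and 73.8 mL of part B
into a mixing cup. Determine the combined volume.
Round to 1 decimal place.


Combined volume = 152.9 + 73.8
= 226.7 mL

226.7


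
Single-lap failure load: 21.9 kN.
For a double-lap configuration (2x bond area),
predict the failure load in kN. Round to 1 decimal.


Failure load = 21.9 * 2 = 43.8 kN

43.8


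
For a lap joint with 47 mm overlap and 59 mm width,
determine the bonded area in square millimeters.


Area = 47 * 59 = 2773 mm^2

2773


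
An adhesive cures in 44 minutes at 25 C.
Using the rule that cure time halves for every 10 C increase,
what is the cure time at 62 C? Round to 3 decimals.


Factor = 2^((62 - 25) / 10) = 12.9960
Cure time = 44 / 12.9960
= 3.386 minutes

3.386


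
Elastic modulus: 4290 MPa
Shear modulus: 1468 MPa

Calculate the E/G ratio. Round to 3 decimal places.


E / G = 4290 / 1468 = 2.922

2.922


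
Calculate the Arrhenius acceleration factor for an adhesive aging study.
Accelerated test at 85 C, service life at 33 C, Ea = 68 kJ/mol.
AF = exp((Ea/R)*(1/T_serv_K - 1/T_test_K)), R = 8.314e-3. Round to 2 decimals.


T_test = 358.15 K, T_serv = 306.15 K
Ea/R = 68 / 0.008314 = 8178.98
AF = exp(8178.98 * (1/306.15 - 1/358.15))
= 48.37

48.37


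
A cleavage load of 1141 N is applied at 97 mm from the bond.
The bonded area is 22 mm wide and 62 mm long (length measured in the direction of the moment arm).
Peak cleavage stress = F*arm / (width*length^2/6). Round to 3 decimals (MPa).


Moment = 1141 * 97 = 110677 N*mm
Section modulus = 22 * 3844 / 6 = 84568 / 6 mm^3
Stress = 110677 / (84568 / 6) = 664062 / 84568
= 7.852 MPa

7.852


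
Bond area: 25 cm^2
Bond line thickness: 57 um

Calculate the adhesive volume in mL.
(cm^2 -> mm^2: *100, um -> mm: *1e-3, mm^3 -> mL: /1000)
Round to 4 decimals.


V = 25*100 * 57*1e-3 / 1000
= 0.1425 mL

0.1425


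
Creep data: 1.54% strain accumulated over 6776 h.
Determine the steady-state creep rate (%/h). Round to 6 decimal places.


Rate = 1.54 / 6776 = 0.000227 %/h

0.000227


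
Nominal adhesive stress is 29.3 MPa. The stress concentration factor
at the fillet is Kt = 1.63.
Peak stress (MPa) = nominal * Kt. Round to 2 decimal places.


Peak = 29.3 * 1.63 = 47.76 MPa

47.76


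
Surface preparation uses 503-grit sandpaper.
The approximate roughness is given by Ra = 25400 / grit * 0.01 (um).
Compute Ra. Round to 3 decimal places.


Ra = 25400 / 503 * 0.01
= 254 / 503
= 0.505 um

0.505


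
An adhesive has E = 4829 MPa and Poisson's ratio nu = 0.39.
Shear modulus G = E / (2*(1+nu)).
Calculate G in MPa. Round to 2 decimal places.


G = 4829 / (2*(1+0.39))
= 4829 / 2.78
= 1737.05 MPa

1737.05


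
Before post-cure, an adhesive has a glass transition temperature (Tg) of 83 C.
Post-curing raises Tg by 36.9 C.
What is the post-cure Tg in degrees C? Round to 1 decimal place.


Tg_post = Tg_base + delta_Tg
= 83 + 36.9
= 119.9 C

119.9


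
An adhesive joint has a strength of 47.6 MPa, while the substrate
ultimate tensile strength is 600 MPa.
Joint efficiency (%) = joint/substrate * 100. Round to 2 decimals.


Efficiency = 47.6 / 600 * 100
= 7.93%

7.93


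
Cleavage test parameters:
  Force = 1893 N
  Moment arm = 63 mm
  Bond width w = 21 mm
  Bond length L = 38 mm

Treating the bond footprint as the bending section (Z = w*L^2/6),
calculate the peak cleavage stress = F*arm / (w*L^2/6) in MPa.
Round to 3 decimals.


M = 1893 * 63 = 119259 N*mm
Z = 21 * 38^2 / 6 = 30324 / 6 mm^3
sigma = M / Z = 6 * 119259 / 30324 = 715554 / 30324
= 23.597 MPa

23.597


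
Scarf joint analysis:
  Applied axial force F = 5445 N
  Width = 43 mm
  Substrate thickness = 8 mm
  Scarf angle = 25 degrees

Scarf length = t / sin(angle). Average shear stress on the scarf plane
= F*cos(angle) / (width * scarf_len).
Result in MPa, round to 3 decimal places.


Scarf length = 8 / sin(25 deg) = 18.9296 mm
cos(25 deg) = 0.906308
Shear = 5445 * 0.906308 / (43 * 18.9296)
= 6.063 MPa

6.063


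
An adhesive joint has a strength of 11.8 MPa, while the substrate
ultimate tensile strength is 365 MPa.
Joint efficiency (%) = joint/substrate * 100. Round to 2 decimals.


Efficiency = 11.8 / 365 * 100
= 3.23%

3.23


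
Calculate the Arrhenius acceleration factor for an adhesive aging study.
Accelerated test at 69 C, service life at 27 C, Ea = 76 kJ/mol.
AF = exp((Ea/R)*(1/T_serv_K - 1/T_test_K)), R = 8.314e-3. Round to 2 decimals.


T_test = 342.15 K, T_serv = 300.15 K
Ea/R = 76 / 0.008314 = 9141.21
AF = exp(9141.21 * (1/300.15 - 1/342.15))
= 42.04

42.04


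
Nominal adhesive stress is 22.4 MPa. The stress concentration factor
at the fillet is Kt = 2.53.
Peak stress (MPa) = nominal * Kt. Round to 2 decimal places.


Peak = 22.4 * 2.53 = 56.67 MPa

56.67


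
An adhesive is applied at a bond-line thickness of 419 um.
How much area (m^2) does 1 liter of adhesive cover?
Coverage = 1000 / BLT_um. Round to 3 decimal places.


Coverage = 1000 / 419 = 2.387 m^2

2.387


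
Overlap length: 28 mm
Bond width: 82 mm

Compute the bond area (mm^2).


Bond area = 28 * 82 = 2296 mm^2

2296


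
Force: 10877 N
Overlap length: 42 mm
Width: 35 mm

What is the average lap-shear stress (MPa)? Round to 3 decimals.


Average shear stress = F / (overlap * width)
= 10877 / (42 * 35)
= 7.399 MPa

7.399


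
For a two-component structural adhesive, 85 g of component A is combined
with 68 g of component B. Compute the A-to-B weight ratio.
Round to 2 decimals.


Weight ratio A:B = 85 / 68
= 1.25

1.25


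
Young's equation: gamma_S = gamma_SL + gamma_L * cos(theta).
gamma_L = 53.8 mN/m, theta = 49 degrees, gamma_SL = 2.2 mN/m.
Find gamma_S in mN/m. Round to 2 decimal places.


cos(49 deg) = 0.656059
gamma_S = 2.2 + 53.8 * 0.656059
= 37.50 mN/m

37.50


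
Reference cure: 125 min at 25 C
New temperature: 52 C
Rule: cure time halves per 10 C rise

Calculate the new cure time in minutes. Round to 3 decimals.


factor = 2^((52-25)/10) = 6.4980
t_new = 125 / 6.4980 = 19.237 min

19.237


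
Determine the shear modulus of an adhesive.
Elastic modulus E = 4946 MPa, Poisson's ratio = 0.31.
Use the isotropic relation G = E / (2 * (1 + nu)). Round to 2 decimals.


G = 4946 / (2*(1+0.31)) = 4946 / 2.62
= 1887.79 MPa

1887.79


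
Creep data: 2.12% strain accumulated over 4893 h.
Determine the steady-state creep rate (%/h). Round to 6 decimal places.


Rate = 2.12 / 4893 = 0.000433 %/h

0.000433


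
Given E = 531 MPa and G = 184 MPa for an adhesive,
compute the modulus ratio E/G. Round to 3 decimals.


E/G ratio = 531 / 184 = 2.886

2.886


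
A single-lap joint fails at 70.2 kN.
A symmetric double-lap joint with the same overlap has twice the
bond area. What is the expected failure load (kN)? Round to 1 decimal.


Double-lap load = 2 * 70.2 = 140.4 kN

140.4


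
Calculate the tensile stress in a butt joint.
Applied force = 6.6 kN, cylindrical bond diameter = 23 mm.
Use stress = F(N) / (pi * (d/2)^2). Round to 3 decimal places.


A = pi * 11.5^2 = 415.4756 mm^2
sigma = 6600.0 / 415.4756 = 15.885 MPa

15.885


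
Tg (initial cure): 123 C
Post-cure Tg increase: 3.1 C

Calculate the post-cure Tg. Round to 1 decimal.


Post-cure Tg = 123 + 3.1 = 126.1 C

126.1


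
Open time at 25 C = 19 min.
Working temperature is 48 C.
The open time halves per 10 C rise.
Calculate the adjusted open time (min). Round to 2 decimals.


factor = 2^((48 - 25) / 10) = 4.9246
ot = 19 / 4.9246 = 3.86 min

3.86


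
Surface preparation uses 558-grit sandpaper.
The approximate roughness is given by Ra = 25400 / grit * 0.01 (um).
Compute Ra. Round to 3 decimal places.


Ra = 25400 / 558 * 0.01
= 254 / 558
= 0.455 um

0.455


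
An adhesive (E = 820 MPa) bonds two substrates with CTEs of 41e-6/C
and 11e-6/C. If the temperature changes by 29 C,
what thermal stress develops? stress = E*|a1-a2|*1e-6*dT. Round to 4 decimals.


Stress = 820 * |41 - 11| * 1e-6 * 29
= 0.7134 MPa

0.7134


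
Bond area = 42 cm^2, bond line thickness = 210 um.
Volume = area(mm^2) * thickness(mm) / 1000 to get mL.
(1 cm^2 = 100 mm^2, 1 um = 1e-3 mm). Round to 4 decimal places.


area_mm2 = 42 * 100 = 4200
blt_mm = 210 * 1e-3 = 0.21
vol_mm3 = 4200 * 0.21 = 882.0
vol_mL = 882.0 / 1000 = 0.8820 mL

0.8820


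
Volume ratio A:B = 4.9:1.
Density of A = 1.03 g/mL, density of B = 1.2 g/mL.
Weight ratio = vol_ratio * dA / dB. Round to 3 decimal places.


Wt ratio = 4.9 * 1.03 / 1.2
= 4.206

4.206


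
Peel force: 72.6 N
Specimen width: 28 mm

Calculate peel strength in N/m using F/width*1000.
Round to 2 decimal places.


Peel strength = 72.6 / 28 * 1000 = 2592.86 N/m

2592.86


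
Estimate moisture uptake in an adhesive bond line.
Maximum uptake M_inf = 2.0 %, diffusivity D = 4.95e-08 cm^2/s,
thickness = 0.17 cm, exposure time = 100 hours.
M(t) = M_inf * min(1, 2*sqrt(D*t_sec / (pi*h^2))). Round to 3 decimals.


Convert time: 100 h = 360000 s
ratio = min(1, 2*sqrt(4.95e-08*360000/(pi*0.17^2)))
= 0.886054
M(t) = 2.0 * 0.886054 = 1.772%

1.772


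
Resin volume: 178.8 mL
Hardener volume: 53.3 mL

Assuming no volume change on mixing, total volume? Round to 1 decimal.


V_total = 178.8 + 53.3 = 232.1 mL

232.1


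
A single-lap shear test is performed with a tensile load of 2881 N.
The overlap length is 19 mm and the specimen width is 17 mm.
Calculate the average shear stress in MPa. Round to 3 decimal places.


Shear stress = F / (overlap * width)
= 2881 / (19 * 17)
= 2881 / 323
= 8.920 MPa

8.920


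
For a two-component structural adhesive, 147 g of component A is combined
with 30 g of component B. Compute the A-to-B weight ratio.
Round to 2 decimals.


Weight ratio A:B = 147 / 30
= 4.90

4.90


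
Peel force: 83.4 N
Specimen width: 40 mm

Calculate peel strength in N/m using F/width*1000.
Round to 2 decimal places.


Peel strength = 83.4 / 40 * 1000 = 2085.00 N/m

2085.00


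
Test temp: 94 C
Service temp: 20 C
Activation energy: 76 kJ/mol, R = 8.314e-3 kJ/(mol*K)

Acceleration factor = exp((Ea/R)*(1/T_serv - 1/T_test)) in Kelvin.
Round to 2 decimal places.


AF = exp((76/0.008314)*(1/293.15 - 1/367.15))
= 536.44

536.44


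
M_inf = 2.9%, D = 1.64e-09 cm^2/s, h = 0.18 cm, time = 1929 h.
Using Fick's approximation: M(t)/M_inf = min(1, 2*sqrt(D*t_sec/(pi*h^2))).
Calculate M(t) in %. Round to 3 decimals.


t = 6944400 s
ratio = min(1, 2*sqrt(1.64e-09*6944400/(pi*0.0324)))
= 0.668993
M(t) = 2.9 * 0.668993 = 1.940%

1.940


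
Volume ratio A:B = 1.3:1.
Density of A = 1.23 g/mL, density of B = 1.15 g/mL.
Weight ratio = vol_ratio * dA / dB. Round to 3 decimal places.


Wt ratio = 1.3 * 1.23 / 1.15
= 1.390

1.390


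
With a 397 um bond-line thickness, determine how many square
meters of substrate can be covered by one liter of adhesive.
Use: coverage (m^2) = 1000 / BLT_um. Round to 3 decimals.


Coverage = 1000 / 397 = 2.519 m^2

2.519


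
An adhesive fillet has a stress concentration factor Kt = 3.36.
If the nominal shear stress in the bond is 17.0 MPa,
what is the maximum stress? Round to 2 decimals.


Max stress = 17.0 * 3.36 = 57.12 MPa

57.12


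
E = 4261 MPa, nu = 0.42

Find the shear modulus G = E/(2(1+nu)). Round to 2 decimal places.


G = 4261 / (2 * 1.42)
= 1500.35 MPa

1500.35


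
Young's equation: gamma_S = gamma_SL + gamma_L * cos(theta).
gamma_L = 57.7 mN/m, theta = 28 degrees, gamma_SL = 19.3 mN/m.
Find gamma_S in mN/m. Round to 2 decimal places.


cos(28 deg) = 0.882948
gamma_S = 19.3 + 57.7 * 0.882948
= 70.25 mN/m

70.25


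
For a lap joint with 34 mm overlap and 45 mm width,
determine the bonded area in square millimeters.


Area = 34 * 45 = 1530 mm^2

1530


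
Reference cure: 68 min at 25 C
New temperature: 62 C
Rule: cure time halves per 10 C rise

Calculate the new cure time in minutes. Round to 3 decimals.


factor = 2^((62-25)/10) = 12.9960
t_new = 68 / 12.9960 = 5.232 min

5.232


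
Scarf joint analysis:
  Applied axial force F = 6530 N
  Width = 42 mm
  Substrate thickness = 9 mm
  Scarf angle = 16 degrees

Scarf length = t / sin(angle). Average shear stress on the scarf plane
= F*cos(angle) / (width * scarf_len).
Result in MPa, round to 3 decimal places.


Scarf length = 9 / sin(16 deg) = 32.6516 mm
cos(16 deg) = 0.961262
Shear = 6530 * 0.961262 / (42 * 32.6516)
= 4.577 MPa

4.577


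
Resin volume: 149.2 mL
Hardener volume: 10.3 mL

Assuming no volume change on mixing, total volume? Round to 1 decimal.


V_total = 149.2 + 10.3 = 159.5 mL

159.5


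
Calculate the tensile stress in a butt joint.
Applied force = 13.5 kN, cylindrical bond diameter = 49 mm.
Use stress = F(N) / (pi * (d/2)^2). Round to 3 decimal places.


A = pi * 24.5^2 = 1885.7410 mm^2
sigma = 13500.0 / 1885.7410 = 7.159 MPa

7.159


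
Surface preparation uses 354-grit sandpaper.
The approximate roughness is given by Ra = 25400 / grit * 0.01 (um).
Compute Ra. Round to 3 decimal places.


Ra = 25400 / 354 * 0.01
= 254 / 354
= 0.718 um

0.718


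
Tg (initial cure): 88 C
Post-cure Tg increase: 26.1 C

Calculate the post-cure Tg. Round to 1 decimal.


Post-cure Tg = 88 + 26.1 = 114.1 C

114.1


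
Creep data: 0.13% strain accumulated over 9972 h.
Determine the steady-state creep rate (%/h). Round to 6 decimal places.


Rate = 0.13 / 9972 = 0.000013 %/h

0.000013


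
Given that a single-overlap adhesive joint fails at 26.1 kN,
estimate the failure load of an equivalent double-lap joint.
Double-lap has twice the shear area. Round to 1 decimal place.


Double-lap factor = 2
Expected load = 26.1 * 2 = 52.2 kN

52.2


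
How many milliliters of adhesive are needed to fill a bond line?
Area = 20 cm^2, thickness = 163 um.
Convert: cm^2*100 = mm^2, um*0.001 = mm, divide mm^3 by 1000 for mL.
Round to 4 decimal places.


= (20 * 100) * (163 * 0.001) / 1000
= 0.3260 mL

0.3260


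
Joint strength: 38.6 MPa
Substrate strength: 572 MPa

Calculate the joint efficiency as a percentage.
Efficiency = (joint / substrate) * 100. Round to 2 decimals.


Efficiency = (38.6 / 572) * 100 = 6.75%

6.75


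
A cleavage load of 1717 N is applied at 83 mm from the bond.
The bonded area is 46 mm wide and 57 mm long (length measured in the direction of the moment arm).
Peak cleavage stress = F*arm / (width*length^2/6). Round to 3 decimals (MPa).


Moment = 1717 * 83 = 142511 N*mm
Section modulus = 46 * 3249 / 6 = 149454 / 6 mm^3
Stress = 142511 / (149454 / 6) = 855066 / 149454
= 5.721 MPa

5.721


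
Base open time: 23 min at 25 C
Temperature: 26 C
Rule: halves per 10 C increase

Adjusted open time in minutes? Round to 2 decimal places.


Acceleration = 2^((26-25)/10) = 1.0718
Open time = 23 / 1.0718 = 21.46 min

21.46


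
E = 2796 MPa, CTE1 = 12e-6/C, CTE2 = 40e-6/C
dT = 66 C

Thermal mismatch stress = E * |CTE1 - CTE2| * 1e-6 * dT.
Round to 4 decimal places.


= 2796 * 28e-6 * 66
= 5.1670 MPa

5.1670


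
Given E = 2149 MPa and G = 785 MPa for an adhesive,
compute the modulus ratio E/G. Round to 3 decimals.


E/G ratio = 2149 / 785 = 2.738

2.738


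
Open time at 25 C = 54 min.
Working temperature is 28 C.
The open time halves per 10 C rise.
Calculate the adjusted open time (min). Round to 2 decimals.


factor = 2^((28 - 25) / 10) = 1.2311
ot = 54 / 1.2311 = 43.86 min

43.86


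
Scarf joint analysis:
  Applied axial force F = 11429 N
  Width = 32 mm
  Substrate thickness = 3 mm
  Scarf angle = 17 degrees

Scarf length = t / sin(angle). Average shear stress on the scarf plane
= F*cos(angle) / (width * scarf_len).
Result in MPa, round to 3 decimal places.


Scarf length = 3 / sin(17 deg) = 10.2609 mm
cos(17 deg) = 0.956305
Shear = 11429 * 0.956305 / (32 * 10.2609)
= 33.287 MPa

33.287


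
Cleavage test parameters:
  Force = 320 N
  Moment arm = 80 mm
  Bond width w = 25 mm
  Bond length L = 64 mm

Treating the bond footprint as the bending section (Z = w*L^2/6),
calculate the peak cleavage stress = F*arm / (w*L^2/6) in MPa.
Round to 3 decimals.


M = 320 * 80 = 25600 N*mm
Z = 25 * 64^2 / 6 = 102400 / 6 mm^3
sigma = M / Z = 6 * 25600 / 102400 = 153600 / 102400
= 1.500 MPa

1.500


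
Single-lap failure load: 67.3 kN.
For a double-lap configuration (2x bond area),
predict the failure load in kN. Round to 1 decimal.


Failure load = 67.3 * 2 = 134.6 kN

134.6


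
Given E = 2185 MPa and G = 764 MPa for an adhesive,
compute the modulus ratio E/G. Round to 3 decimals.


E/G ratio = 2185 / 764 = 2.860

2.860


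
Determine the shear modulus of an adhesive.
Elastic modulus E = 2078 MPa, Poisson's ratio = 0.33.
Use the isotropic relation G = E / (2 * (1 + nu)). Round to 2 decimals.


G = 2078 / (2*(1+0.33)) = 2078 / 2.66
= 781.20 MPa

781.20


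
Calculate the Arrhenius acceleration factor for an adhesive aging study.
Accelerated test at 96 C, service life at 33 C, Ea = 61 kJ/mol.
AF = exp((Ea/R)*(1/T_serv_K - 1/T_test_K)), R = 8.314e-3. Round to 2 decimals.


T_test = 369.15 K, T_serv = 306.15 K
Ea/R = 61 / 0.008314 = 7337.02
AF = exp(7337.02 * (1/306.15 - 1/369.15))
= 59.74

59.74


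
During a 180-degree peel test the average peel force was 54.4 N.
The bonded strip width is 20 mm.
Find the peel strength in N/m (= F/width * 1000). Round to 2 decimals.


Peel strength = F/width * 1000
= 54.4 / 20 * 1000
= 2720.00 N/m

2720.00


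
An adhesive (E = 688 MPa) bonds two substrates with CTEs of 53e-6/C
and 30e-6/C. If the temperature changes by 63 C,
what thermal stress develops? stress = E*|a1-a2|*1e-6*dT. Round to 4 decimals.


Stress = 688 * |53 - 30| * 1e-6 * 63
= 0.9969 MPa

0.9969


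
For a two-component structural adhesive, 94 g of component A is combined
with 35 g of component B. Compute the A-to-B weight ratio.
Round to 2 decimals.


Weight ratio A:B = 94 / 35
= 2.69

2.69


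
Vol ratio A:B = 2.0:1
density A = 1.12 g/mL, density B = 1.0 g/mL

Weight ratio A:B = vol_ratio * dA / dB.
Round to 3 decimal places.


Weight ratio = 2.0 * 1.12 / 1.0
= 2.240

2.240


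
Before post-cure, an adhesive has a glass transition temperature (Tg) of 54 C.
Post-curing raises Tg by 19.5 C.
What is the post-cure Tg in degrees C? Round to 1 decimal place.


Tg_post = Tg_base + delta_Tg
= 54 + 19.5
= 73.5 C

73.5


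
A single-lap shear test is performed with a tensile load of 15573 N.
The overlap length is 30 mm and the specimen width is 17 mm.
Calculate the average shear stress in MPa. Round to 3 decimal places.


Shear stress = F / (overlap * width)
= 15573 / (30 * 17)
= 15573 / 510
= 30.535 MPa

30.535


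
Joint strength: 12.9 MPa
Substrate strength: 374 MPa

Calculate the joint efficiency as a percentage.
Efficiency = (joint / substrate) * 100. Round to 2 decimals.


Efficiency = (12.9 / 374) * 100 = 3.45%

3.45


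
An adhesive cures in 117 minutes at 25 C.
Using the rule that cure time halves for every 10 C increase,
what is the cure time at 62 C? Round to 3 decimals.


Factor = 2^((62 - 25) / 10) = 12.9960
Cure time = 117 / 12.9960
= 9.003 minutes

9.003


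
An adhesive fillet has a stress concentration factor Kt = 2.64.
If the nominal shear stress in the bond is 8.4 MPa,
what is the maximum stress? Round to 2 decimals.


Max stress = 8.4 * 2.64 = 22.18 MPa

22.18


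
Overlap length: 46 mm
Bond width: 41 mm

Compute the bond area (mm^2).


Bond area = 46 * 41 = 1886 mm^2

1886


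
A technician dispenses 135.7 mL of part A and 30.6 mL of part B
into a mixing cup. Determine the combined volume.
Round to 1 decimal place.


Combined volume = 135.7 + 30.6
= 166.3 mL

166.3


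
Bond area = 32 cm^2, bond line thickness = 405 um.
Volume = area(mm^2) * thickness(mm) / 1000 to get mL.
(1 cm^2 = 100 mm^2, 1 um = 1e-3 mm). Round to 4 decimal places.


area_mm2 = 32 * 100 = 3200
blt_mm = 405 * 1e-3 = 0.405
vol_mm3 = 3200 * 0.405 = 1296.0
vol_mL = 1296.0 / 1000 = 1.2960 mL

1.2960


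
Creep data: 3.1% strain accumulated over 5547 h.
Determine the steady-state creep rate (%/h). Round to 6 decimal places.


Rate = 3.1 / 5547 = 0.000559 %/h

0.000559


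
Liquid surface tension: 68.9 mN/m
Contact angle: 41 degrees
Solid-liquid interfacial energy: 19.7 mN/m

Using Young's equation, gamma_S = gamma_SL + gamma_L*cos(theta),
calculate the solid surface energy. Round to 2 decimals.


gamma_S = 19.7 + 68.9 * cos(41)
= 71.70 mN/m

71.70


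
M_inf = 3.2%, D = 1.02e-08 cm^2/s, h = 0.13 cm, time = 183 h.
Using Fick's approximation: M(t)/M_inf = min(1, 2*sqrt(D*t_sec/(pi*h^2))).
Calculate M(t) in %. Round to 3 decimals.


t = 658800 s
ratio = min(1, 2*sqrt(1.02e-08*658800/(pi*0.0169)))
= 0.711522
M(t) = 3.2 * 0.711522 = 2.277%

2.277


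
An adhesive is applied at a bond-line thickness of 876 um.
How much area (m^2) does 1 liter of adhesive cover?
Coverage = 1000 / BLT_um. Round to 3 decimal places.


Coverage = 1000 / 876 = 1.142 m^2

1.142


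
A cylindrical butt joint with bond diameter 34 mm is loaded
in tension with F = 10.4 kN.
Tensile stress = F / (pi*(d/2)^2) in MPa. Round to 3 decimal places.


Area = pi * (34/2)^2 = 907.9203 mm^2
Stress = 10.4*1000 / 907.9203
= 11.455 MPa

11.455


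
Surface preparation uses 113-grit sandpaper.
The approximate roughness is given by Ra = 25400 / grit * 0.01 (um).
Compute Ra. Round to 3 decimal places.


Ra = 25400 / 113 * 0.01
= 254 / 113
= 2.248 um

2.248


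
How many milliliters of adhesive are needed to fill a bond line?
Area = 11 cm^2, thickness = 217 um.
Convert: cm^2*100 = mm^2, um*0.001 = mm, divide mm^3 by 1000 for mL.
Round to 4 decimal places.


= (11 * 100) * (217 * 0.001) / 1000
= 0.2387 mL

0.2387


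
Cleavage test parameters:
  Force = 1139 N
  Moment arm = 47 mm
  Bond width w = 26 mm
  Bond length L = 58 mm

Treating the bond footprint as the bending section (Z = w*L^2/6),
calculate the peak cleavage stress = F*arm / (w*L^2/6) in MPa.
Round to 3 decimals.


M = 1139 * 47 = 53533 N*mm
Z = 26 * 58^2 / 6 = 87464 / 6 mm^3
sigma = M / Z = 6 * 53533 / 87464 = 321198 / 87464
= 3.672 MPa

3.672


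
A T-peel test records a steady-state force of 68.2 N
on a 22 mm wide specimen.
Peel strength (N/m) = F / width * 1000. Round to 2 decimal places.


Peel strength = 68.2 / 22 * 1000
= 3100.00 N/m

3100.00


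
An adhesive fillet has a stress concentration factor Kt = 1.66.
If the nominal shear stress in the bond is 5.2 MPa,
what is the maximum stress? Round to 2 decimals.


Max stress = 5.2 * 1.66 = 8.63 MPa

8.63


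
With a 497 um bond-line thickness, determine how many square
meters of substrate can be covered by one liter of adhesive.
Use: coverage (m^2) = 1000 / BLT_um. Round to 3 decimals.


Coverage = 1000 / 497 = 2.012 m^2

2.012


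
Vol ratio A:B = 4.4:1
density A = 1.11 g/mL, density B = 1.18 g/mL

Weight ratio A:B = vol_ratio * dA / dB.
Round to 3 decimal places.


Weight ratio = 4.4 * 1.11 / 1.18
= 4.139

4.139
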